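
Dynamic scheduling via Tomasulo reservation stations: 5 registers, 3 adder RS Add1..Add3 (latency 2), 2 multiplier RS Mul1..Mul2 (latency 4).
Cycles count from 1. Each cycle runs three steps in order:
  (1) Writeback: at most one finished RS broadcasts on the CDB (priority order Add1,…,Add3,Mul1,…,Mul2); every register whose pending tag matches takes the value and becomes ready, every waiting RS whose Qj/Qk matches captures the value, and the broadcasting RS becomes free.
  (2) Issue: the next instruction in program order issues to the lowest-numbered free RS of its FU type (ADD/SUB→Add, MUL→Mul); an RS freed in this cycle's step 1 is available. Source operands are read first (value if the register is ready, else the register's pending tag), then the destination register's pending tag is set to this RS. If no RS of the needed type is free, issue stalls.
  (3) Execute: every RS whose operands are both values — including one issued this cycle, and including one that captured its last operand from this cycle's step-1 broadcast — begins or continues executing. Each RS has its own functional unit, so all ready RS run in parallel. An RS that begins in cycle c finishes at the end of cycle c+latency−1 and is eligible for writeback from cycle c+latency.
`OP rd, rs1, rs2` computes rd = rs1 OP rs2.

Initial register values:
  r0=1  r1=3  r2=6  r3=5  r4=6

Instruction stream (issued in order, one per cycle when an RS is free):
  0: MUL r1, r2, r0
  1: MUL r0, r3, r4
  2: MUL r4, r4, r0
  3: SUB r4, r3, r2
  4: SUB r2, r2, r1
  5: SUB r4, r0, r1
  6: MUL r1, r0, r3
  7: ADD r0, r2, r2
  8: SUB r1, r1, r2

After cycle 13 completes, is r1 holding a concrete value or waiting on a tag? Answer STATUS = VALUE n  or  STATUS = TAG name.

c1: issue MUL r1<-Mul1 | r0:1,r1:Mul1,r2:6,r3:5,r4:6
c2: issue MUL r0<-Mul2 | r0:Mul2,r1:Mul1,r2:6,r3:5,r4:6
c3: stall | r0:Mul2,r1:Mul1,r2:6,r3:5,r4:6
c4: stall | r0:Mul2,r1:Mul1,r2:6,r3:5,r4:6
c5: CDB Mul1=6; issue MUL r4<-Mul1 | r0:Mul2,r1:6,r2:6,r3:5,r4:Mul1
c6: CDB Mul2=30; issue SUB r4<-Add1 | r0:30,r1:6,r2:6,r3:5,r4:Add1
c7: issue SUB r2<-Add2 | r0:30,r1:6,r2:Add2,r3:5,r4:Add1
c8: CDB Add1=-1; issue SUB r4<-Add1 | r0:30,r1:6,r2:Add2,r3:5,r4:Add1
c9: CDB Add2=0; issue MUL r1<-Mul2 | r0:30,r1:Mul2,r2:0,r3:5,r4:Add1
c10: CDB Add1=24; issue ADD r0<-Add1 | r0:Add1,r1:Mul2,r2:0,r3:5,r4:24
c11: CDB Mul1=180; issue SUB r1<-Add2 | r0:Add1,r1:Add2,r2:0,r3:5,r4:24
c12: CDB Add1=0 | r0:0,r1:Add2,r2:0,r3:5,r4:24
c13: CDB Mul2=150 | r0:0,r1:Add2,r2:0,r3:5,r4:24

STATUS = TAG Add2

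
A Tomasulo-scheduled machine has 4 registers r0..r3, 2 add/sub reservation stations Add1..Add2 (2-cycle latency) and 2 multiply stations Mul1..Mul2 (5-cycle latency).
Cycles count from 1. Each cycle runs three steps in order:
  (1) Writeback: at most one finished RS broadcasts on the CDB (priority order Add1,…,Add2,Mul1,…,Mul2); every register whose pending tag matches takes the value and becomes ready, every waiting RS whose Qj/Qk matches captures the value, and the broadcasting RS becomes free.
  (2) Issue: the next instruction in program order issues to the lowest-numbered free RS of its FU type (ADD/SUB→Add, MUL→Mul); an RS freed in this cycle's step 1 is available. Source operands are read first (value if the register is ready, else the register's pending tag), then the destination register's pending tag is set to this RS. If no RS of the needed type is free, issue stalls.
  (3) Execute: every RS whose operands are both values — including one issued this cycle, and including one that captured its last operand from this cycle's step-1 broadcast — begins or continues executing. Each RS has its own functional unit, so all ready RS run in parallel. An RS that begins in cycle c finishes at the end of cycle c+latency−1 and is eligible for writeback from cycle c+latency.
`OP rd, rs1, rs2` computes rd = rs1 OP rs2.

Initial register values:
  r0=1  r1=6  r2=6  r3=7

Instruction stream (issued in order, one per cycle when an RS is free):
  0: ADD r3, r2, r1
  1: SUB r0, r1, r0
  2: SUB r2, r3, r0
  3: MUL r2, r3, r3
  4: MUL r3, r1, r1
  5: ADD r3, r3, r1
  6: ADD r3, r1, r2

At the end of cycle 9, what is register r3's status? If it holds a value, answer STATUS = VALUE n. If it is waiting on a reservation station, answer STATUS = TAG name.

cycle 1: issue ADD r3<-Add1 // r0:1,r1:6,r2:6,r3:Add1
cycle 2: issue SUB r0<-Add2 // r0:Add2,r1:6,r2:6,r3:Add1
cycle 3: CDB Add1=12; issue SUB r2<-Add1 // r0:Add2,r1:6,r2:Add1,r3:12
cycle 4: CDB Add2=5; issue MUL r2<-Mul1 // r0:5,r1:6,r2:Mul1,r3:12
cycle 5: issue MUL r3<-Mul2 // r0:5,r1:6,r2:Mul1,r3:Mul2
cycle 6: CDB Add1=7; issue ADD r3<-Add1 // r0:5,r1:6,r2:Mul1,r3:Add1
cycle 7: issue ADD r3<-Add2 // r0:5,r1:6,r2:Mul1,r3:Add2
cycle 8: - // r0:5,r1:6,r2:Mul1,r3:Add2
cycle 9: CDB Mul1=144 // r0:5,r1:6,r2:144,r3:Add2

STATUS = TAG Add2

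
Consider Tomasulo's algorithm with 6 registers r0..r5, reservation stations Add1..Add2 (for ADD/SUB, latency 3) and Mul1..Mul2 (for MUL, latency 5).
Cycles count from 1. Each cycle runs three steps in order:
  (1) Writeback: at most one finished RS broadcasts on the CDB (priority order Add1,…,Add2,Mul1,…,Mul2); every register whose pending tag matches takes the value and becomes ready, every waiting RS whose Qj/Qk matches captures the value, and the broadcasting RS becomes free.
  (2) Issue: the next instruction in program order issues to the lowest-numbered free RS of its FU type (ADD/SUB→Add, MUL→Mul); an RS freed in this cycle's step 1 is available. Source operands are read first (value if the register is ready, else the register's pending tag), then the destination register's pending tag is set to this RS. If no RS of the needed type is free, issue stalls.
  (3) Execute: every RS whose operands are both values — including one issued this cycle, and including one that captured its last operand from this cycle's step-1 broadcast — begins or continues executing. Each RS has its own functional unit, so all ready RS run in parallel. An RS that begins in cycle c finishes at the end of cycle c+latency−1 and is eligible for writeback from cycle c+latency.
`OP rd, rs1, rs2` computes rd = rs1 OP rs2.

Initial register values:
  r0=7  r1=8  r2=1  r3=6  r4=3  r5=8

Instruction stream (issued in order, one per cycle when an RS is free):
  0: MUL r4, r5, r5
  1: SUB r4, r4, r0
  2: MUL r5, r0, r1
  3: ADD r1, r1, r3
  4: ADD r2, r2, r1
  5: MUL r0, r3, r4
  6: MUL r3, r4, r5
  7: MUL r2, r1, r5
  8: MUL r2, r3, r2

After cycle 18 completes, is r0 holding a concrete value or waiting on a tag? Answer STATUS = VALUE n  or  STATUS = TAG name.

  c1: issue MUL r4<-Mul1  regs: r0:7,r1:8,r2:1,r3:6,r4:Mul1,r5:8
  c2: issue SUB r4<-Add1  regs: r0:7,r1:8,r2:1,r3:6,r4:Add1,r5:8
  c3: issue MUL r5<-Mul2  regs: r0:7,r1:8,r2:1,r3:6,r4:Add1,r5:Mul2
  c4: issue ADD r1<-Add2  regs: r0:7,r1:Add2,r2:1,r3:6,r4:Add1,r5:Mul2
  c5: stall  regs: r0:7,r1:Add2,r2:1,r3:6,r4:Add1,r5:Mul2
  c6: CDB Mul1=64; stall  regs: r0:7,r1:Add2,r2:1,r3:6,r4:Add1,r5:Mul2
  c7: CDB Add2=14; issue ADD r2<-Add2  regs: r0:7,r1:14,r2:Add2,r3:6,r4:Add1,r5:Mul2
  c8: CDB Mul2=56; issue MUL r0<-Mul1  regs: r0:Mul1,r1:14,r2:Add2,r3:6,r4:Add1,r5:56
  c9: CDB Add1=57; issue MUL r3<-Mul2  regs: r0:Mul1,r1:14,r2:Add2,r3:Mul2,r4:57,r5:56
  c10: CDB Add2=15; stall  regs: r0:Mul1,r1:14,r2:15,r3:Mul2,r4:57,r5:56
  c11: stall  regs: r0:Mul1,r1:14,r2:15,r3:Mul2,r4:57,r5:56
  c12: stall  regs: r0:Mul1,r1:14,r2:15,r3:Mul2,r4:57,r5:56
  c13: stall  regs: r0:Mul1,r1:14,r2:15,r3:Mul2,r4:57,r5:56
  c14: CDB Mul1=342; issue MUL r2<-Mul1  regs: r0:342,r1:14,r2:Mul1,r3:Mul2,r4:57,r5:56
  c15: CDB Mul2=3192; issue MUL r2<-Mul2  regs: r0:342,r1:14,r2:Mul2,r3:3192,r4:57,r5:56
  c16: -  regs: r0:342,r1:14,r2:Mul2,r3:3192,r4:57,r5:56
  c17: -  regs: r0:342,r1:14,r2:Mul2,r3:3192,r4:57,r5:56
  c18: -  regs: r0:342,r1:14,r2:Mul2,r3:3192,r4:57,r5:56

STATUS = VALUE 342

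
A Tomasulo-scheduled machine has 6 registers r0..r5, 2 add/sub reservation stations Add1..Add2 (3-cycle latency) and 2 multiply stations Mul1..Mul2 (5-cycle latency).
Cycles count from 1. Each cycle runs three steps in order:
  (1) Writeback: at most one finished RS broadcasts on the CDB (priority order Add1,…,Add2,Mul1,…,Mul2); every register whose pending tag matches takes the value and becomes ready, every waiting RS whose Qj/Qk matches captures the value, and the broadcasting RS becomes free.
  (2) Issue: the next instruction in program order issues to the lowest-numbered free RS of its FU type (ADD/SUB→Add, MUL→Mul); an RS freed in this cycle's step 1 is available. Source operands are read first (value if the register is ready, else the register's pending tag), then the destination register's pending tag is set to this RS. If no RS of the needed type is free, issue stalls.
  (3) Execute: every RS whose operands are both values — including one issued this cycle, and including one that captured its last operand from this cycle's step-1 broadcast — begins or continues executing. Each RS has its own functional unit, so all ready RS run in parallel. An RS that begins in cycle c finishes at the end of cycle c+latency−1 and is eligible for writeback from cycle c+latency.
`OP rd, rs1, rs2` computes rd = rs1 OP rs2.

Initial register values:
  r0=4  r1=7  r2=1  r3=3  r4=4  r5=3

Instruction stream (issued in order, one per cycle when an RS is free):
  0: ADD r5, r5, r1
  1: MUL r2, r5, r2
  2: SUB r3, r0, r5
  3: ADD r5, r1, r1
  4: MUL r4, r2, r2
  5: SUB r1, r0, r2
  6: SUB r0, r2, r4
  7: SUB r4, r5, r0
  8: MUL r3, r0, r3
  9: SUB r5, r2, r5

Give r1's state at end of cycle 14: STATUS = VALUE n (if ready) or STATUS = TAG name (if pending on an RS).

STATUS = VALUE -6

cycle 1: issue ADD r5<-Add1 // r0:4,r1:7,r2:1,r3:3,r4:4,r5:Add1
cycle 2: issue MUL r2<-Mul1 // r0:4,r1:7,r2:Mul1,r3:3,r4:4,r5:Add1
cycle 3: issue SUB r3<-Add2 // r0:4,r1:7,r2:Mul1,r3:Add2,r4:4,r5:Add1
cycle 4: CDB Add1=10; issue ADD r5<-Add1 // r0:4,r1:7,r2:Mul1,r3:Add2,r4:4,r5:Add1
cycle 5: issue MUL r4<-Mul2 // r0:4,r1:7,r2:Mul1,r3:Add2,r4:Mul2,r5:Add1
cycle 6: stall // r0:4,r1:7,r2:Mul1,r3:Add2,r4:Mul2,r5:Add1
cycle 7: CDB Add1=14; issue SUB r1<-Add1 // r0:4,r1:Add1,r2:Mul1,r3:Add2,r4:Mul2,r5:14
cycle 8: CDB Add2=-6; issue SUB r0<-Add2 // r0:Add2,r1:Add1,r2:Mul1,r3:-6,r4:Mul2,r5:14
cycle 9: CDB Mul1=10; stall // r0:Add2,r1:Add1,r2:10,r3:-6,r4:Mul2,r5:14
cycle 10: stall // r0:Add2,r1:Add1,r2:10,r3:-6,r4:Mul2,r5:14
cycle 11: stall // r0:Add2,r1:Add1,r2:10,r3:-6,r4:Mul2,r5:14
cycle 12: CDB Add1=-6; issue SUB r4<-Add1 // r0:Add2,r1:-6,r2:10,r3:-6,r4:Add1,r5:14
cycle 13: issue MUL r3<-Mul1 // r0:Add2,r1:-6,r2:10,r3:Mul1,r4:Add1,r5:14
cycle 14: CDB Mul2=100; stall // r0:Add2,r1:-6,r2:10,r3:Mul1,r4:Add1,r5:14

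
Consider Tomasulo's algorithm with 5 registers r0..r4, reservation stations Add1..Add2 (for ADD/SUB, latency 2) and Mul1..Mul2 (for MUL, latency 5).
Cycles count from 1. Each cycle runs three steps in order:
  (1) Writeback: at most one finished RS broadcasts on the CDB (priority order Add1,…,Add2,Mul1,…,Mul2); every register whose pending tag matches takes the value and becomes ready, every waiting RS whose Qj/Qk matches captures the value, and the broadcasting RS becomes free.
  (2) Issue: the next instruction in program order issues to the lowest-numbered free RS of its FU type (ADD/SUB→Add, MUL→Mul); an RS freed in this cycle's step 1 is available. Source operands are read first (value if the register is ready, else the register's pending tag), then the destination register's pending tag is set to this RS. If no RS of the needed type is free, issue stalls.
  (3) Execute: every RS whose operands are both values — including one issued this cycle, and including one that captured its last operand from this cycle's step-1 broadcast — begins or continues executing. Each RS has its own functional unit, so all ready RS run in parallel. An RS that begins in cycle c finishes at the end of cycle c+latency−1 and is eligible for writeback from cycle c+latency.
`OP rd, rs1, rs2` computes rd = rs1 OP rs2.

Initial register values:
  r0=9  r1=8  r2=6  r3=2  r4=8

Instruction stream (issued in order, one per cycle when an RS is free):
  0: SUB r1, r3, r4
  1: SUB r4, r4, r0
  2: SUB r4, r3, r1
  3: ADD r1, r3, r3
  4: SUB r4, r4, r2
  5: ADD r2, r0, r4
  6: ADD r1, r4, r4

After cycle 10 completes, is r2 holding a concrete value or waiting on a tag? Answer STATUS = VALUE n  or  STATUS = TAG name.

STATUS = VALUE 11

cycle 1: issue SUB r1<-Add1 // r0:9,r1:Add1,r2:6,r3:2,r4:8
cycle 2: issue SUB r4<-Add2 // r0:9,r1:Add1,r2:6,r3:2,r4:Add2
cycle 3: CDB Add1=-6; issue SUB r4<-Add1 // r0:9,r1:-6,r2:6,r3:2,r4:Add1
cycle 4: CDB Add2=-1; issue ADD r1<-Add2 // r0:9,r1:Add2,r2:6,r3:2,r4:Add1
cycle 5: CDB Add1=8; issue SUB r4<-Add1 // r0:9,r1:Add2,r2:6,r3:2,r4:Add1
cycle 6: CDB Add2=4; issue ADD r2<-Add2 // r0:9,r1:4,r2:Add2,r3:2,r4:Add1
cycle 7: CDB Add1=2; issue ADD r1<-Add1 // r0:9,r1:Add1,r2:Add2,r3:2,r4:2
cycle 8: - // r0:9,r1:Add1,r2:Add2,r3:2,r4:2
cycle 9: CDB Add1=4 // r0:9,r1:4,r2:Add2,r3:2,r4:2
cycle 10: CDB Add2=11 // r0:9,r1:4,r2:11,r3:2,r4:2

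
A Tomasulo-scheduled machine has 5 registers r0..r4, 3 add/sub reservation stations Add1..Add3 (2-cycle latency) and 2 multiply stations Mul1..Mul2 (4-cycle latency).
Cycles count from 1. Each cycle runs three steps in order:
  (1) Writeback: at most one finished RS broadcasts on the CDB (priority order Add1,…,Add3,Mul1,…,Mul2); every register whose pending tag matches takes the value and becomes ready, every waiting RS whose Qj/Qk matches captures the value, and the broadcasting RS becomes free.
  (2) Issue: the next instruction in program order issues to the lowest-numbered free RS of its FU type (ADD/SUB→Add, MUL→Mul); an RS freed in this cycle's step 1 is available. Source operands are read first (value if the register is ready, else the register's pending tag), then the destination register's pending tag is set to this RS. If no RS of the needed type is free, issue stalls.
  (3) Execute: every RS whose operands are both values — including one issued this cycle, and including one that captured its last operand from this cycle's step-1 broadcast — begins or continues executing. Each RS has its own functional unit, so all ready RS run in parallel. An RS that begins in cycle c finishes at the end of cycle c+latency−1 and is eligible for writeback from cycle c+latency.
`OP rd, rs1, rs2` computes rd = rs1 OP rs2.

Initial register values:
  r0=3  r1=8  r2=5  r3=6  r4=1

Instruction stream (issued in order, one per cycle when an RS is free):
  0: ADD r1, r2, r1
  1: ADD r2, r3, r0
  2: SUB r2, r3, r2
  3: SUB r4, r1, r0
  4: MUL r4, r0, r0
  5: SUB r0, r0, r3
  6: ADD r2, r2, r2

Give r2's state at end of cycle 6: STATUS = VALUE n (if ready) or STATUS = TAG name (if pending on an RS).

cycle 1: issue ADD r1<-Add1 // r0:3,r1:Add1,r2:5,r3:6,r4:1
cycle 2: issue ADD r2<-Add2 // r0:3,r1:Add1,r2:Add2,r3:6,r4:1
cycle 3: CDB Add1=13; issue SUB r2<-Add1 // r0:3,r1:13,r2:Add1,r3:6,r4:1
cycle 4: CDB Add2=9; issue SUB r4<-Add2 // r0:3,r1:13,r2:Add1,r3:6,r4:Add2
cycle 5: issue MUL r4<-Mul1 // r0:3,r1:13,r2:Add1,r3:6,r4:Mul1
cycle 6: CDB Add1=-3; issue SUB r0<-Add1 // r0:Add1,r1:13,r2:-3,r3:6,r4:Mul1

STATUS = VALUE -3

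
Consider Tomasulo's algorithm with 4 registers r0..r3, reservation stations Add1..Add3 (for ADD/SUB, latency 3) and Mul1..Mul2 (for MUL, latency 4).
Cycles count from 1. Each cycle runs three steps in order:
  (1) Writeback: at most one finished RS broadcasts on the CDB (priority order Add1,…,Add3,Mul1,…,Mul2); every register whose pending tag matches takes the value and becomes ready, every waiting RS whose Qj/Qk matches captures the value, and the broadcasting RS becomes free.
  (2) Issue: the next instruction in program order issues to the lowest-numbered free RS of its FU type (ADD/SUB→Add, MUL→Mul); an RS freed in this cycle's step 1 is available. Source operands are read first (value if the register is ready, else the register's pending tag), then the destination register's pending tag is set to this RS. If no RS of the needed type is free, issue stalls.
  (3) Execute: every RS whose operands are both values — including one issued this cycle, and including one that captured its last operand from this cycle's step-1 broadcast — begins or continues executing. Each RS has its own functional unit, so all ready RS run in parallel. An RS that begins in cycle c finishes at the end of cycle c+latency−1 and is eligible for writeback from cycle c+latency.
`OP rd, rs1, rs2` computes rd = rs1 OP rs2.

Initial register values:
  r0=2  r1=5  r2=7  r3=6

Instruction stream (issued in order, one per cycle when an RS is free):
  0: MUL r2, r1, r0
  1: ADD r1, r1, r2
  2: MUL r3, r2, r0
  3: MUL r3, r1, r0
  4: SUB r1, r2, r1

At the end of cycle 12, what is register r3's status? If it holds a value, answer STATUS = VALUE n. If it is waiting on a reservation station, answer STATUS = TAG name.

STATUS = VALUE 30

cycle 1: issue MUL r2<-Mul1 // r0:2,r1:5,r2:Mul1,r3:6
cycle 2: issue ADD r1<-Add1 // r0:2,r1:Add1,r2:Mul1,r3:6
cycle 3: issue MUL r3<-Mul2 // r0:2,r1:Add1,r2:Mul1,r3:Mul2
cycle 4: stall // r0:2,r1:Add1,r2:Mul1,r3:Mul2
cycle 5: CDB Mul1=10; issue MUL r3<-Mul1 // r0:2,r1:Add1,r2:10,r3:Mul1
cycle 6: issue SUB r1<-Add2 // r0:2,r1:Add2,r2:10,r3:Mul1
cycle 7: - // r0:2,r1:Add2,r2:10,r3:Mul1
cycle 8: CDB Add1=15 // r0:2,r1:Add2,r2:10,r3:Mul1
cycle 9: CDB Mul2=20 // r0:2,r1:Add2,r2:10,r3:Mul1
cycle 10: - // r0:2,r1:Add2,r2:10,r3:Mul1
cycle 11: CDB Add2=-5 // r0:2,r1:-5,r2:10,r3:Mul1
cycle 12: CDB Mul1=30 // r0:2,r1:-5,r2:10,r3:30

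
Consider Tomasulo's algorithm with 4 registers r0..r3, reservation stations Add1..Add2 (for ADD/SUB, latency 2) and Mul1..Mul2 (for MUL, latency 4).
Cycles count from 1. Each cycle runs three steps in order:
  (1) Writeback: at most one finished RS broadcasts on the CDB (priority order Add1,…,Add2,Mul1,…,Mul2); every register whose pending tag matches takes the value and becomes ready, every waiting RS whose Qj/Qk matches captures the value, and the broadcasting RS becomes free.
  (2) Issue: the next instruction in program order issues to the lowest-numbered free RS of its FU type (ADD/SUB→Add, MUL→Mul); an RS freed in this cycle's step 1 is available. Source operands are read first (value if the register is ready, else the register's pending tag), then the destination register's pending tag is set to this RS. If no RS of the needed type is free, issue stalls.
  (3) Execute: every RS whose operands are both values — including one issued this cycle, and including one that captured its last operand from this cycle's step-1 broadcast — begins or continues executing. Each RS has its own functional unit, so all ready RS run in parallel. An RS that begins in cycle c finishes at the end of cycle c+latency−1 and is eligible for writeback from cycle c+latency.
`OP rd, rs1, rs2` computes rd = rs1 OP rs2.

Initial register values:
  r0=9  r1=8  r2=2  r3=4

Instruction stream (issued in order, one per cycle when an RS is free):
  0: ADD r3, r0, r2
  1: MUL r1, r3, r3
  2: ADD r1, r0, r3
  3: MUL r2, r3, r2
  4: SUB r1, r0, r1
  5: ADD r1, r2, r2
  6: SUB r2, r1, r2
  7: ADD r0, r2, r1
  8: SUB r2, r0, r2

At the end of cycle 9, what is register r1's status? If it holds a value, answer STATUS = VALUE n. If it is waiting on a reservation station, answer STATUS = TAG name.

  c1: issue ADD r3<-Add1  regs: r0:9,r1:8,r2:2,r3:Add1
  c2: issue MUL r1<-Mul1  regs: r0:9,r1:Mul1,r2:2,r3:Add1
  c3: CDB Add1=11; issue ADD r1<-Add1  regs: r0:9,r1:Add1,r2:2,r3:11
  c4: issue MUL r2<-Mul2  regs: r0:9,r1:Add1,r2:Mul2,r3:11
  c5: CDB Add1=20; issue SUB r1<-Add1  regs: r0:9,r1:Add1,r2:Mul2,r3:11
  c6: issue ADD r1<-Add2  regs: r0:9,r1:Add2,r2:Mul2,r3:11
  c7: CDB Add1=-11; issue SUB r2<-Add1  regs: r0:9,r1:Add2,r2:Add1,r3:11
  c8: CDB Mul1=121; stall  regs: r0:9,r1:Add2,r2:Add1,r3:11
  c9: CDB Mul2=22; stall  regs: r0:9,r1:Add2,r2:Add1,r3:11

STATUS = TAG Add2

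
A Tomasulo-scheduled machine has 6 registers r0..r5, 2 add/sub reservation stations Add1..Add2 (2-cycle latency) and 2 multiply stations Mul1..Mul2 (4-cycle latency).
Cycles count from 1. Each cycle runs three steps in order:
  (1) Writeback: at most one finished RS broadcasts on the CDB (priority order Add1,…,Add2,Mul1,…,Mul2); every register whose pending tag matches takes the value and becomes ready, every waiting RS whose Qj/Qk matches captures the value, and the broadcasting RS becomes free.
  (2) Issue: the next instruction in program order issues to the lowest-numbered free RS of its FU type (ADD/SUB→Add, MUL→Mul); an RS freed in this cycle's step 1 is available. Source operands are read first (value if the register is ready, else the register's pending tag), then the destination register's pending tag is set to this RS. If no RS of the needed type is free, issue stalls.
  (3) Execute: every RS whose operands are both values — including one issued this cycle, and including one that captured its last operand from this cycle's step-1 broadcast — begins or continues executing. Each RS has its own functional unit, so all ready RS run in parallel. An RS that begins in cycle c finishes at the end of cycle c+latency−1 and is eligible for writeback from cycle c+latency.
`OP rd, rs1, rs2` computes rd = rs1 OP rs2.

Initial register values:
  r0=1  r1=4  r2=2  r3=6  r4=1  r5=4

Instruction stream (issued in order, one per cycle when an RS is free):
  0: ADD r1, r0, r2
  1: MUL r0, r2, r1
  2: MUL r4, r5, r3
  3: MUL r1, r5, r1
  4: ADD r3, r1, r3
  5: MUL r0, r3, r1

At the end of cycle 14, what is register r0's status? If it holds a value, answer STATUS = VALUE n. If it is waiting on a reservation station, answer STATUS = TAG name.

c1: issue ADD r1<-Add1 | r0:1,r1:Add1,r2:2,r3:6,r4:1,r5:4
c2: issue MUL r0<-Mul1 | r0:Mul1,r1:Add1,r2:2,r3:6,r4:1,r5:4
c3: CDB Add1=3; issue MUL r4<-Mul2 | r0:Mul1,r1:3,r2:2,r3:6,r4:Mul2,r5:4
c4: stall | r0:Mul1,r1:3,r2:2,r3:6,r4:Mul2,r5:4
c5: stall | r0:Mul1,r1:3,r2:2,r3:6,r4:Mul2,r5:4
c6: stall | r0:Mul1,r1:3,r2:2,r3:6,r4:Mul2,r5:4
c7: CDB Mul1=6; issue MUL r1<-Mul1 | r0:6,r1:Mul1,r2:2,r3:6,r4:Mul2,r5:4
c8: CDB Mul2=24; issue ADD r3<-Add1 | r0:6,r1:Mul1,r2:2,r3:Add1,r4:24,r5:4
c9: issue MUL r0<-Mul2 | r0:Mul2,r1:Mul1,r2:2,r3:Add1,r4:24,r5:4
c10: - | r0:Mul2,r1:Mul1,r2:2,r3:Add1,r4:24,r5:4
c11: CDB Mul1=12 | r0:Mul2,r1:12,r2:2,r3:Add1,r4:24,r5:4
c12: - | r0:Mul2,r1:12,r2:2,r3:Add1,r4:24,r5:4
c13: CDB Add1=18 | r0:Mul2,r1:12,r2:2,r3:18,r4:24,r5:4
c14: - | r0:Mul2,r1:12,r2:2,r3:18,r4:24,r5:4

STATUS = TAG Mul2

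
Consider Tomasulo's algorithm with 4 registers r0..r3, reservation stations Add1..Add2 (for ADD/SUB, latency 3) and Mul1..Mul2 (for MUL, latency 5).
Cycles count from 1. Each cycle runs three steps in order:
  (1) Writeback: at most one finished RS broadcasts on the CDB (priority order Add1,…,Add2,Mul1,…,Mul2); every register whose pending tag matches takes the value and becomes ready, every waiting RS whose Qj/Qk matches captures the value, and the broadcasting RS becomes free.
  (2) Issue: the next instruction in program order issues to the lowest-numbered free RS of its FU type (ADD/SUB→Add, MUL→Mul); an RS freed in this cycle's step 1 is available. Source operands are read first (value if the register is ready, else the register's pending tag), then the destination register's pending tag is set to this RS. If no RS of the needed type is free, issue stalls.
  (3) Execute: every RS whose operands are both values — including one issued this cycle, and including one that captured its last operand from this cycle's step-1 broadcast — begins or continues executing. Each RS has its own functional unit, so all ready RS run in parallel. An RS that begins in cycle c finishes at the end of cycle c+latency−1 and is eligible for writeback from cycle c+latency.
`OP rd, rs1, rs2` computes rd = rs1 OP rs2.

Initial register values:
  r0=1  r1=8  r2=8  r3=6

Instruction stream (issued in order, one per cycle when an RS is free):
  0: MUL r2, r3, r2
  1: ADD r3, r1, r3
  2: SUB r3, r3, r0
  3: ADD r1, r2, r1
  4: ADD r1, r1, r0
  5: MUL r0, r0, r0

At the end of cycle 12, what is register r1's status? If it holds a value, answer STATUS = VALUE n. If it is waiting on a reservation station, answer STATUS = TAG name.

STATUS = VALUE 57

cycle 1: issue MUL r2<-Mul1 // r0:1,r1:8,r2:Mul1,r3:6
cycle 2: issue ADD r3<-Add1 // r0:1,r1:8,r2:Mul1,r3:Add1
cycle 3: issue SUB r3<-Add2 // r0:1,r1:8,r2:Mul1,r3:Add2
cycle 4: stall // r0:1,r1:8,r2:Mul1,r3:Add2
cycle 5: CDB Add1=14; issue ADD r1<-Add1 // r0:1,r1:Add1,r2:Mul1,r3:Add2
cycle 6: CDB Mul1=48; stall // r0:1,r1:Add1,r2:48,r3:Add2
cycle 7: stall // r0:1,r1:Add1,r2:48,r3:Add2
cycle 8: CDB Add2=13; issue ADD r1<-Add2 // r0:1,r1:Add2,r2:48,r3:13
cycle 9: CDB Add1=56; issue MUL r0<-Mul1 // r0:Mul1,r1:Add2,r2:48,r3:13
cycle 10: - // r0:Mul1,r1:Add2,r2:48,r3:13
cycle 11: - // r0:Mul1,r1:Add2,r2:48,r3:13
cycle 12: CDB Add2=57 // r0:Mul1,r1:57,r2:48,r3:13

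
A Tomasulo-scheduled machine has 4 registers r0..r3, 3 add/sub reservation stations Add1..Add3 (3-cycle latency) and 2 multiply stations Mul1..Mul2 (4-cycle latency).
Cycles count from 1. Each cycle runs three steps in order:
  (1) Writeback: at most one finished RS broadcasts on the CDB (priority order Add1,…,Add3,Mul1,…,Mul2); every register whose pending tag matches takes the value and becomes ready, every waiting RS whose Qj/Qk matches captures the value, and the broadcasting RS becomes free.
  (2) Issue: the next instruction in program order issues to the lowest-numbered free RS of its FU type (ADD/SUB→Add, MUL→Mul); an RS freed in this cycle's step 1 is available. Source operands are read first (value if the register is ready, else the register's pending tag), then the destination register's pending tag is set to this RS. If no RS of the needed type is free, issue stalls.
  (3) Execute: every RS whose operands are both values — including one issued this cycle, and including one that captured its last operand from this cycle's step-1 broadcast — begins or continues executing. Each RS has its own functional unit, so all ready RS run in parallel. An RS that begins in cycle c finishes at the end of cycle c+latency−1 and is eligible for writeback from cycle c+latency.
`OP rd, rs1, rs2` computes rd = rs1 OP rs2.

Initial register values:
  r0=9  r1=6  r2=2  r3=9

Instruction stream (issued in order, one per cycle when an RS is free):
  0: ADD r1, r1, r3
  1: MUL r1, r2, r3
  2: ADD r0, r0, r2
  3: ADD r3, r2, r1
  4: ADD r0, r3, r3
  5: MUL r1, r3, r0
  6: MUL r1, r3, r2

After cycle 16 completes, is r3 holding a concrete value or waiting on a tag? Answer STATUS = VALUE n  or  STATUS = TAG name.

  c1: issue ADD r1<-Add1  regs: r0:9,r1:Add1,r2:2,r3:9
  c2: issue MUL r1<-Mul1  regs: r0:9,r1:Mul1,r2:2,r3:9
  c3: issue ADD r0<-Add2  regs: r0:Add2,r1:Mul1,r2:2,r3:9
  c4: CDB Add1=15; issue ADD r3<-Add1  regs: r0:Add2,r1:Mul1,r2:2,r3:Add1
  c5: issue ADD r0<-Add3  regs: r0:Add3,r1:Mul1,r2:2,r3:Add1
  c6: CDB Add2=11; issue MUL r1<-Mul2  regs: r0:Add3,r1:Mul2,r2:2,r3:Add1
  c7: CDB Mul1=18; issue MUL r1<-Mul1  regs: r0:Add3,r1:Mul1,r2:2,r3:Add1
  c8: -  regs: r0:Add3,r1:Mul1,r2:2,r3:Add1
  c9: -  regs: r0:Add3,r1:Mul1,r2:2,r3:Add1
  c10: CDB Add1=20  regs: r0:Add3,r1:Mul1,r2:2,r3:20
  c11: -  regs: r0:Add3,r1:Mul1,r2:2,r3:20
  c12: -  regs: r0:Add3,r1:Mul1,r2:2,r3:20
  c13: CDB Add3=40  regs: r0:40,r1:Mul1,r2:2,r3:20
  c14: CDB Mul1=40  regs: r0:40,r1:40,r2:2,r3:20
  c15: -  regs: r0:40,r1:40,r2:2,r3:20
  c16: -  regs: r0:40,r1:40,r2:2,r3:20

STATUS = VALUE 20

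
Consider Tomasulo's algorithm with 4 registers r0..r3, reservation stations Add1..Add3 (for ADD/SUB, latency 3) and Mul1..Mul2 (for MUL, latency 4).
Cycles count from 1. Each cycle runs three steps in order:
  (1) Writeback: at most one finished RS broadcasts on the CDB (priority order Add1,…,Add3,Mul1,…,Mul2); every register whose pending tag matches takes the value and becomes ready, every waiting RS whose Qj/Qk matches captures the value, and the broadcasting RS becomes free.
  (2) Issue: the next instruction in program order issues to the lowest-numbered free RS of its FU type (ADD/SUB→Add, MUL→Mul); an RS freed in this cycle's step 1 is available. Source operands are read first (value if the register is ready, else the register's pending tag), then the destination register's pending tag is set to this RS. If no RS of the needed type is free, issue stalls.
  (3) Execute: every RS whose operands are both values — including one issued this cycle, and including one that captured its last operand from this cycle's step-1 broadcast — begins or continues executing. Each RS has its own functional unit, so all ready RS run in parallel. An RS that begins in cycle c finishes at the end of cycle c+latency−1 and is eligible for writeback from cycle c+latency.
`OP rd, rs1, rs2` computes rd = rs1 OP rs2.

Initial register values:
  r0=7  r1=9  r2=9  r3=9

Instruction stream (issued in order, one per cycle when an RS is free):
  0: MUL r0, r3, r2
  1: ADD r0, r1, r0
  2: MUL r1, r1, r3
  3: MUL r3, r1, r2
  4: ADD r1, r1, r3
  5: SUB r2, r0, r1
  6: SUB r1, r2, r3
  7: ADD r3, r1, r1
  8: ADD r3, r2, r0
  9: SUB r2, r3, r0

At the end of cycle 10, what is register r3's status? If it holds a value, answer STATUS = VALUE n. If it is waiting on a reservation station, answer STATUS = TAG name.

STATUS = TAG Mul1

cycle 1: issue MUL r0<-Mul1 // r0:Mul1,r1:9,r2:9,r3:9
cycle 2: issue ADD r0<-Add1 // r0:Add1,r1:9,r2:9,r3:9
cycle 3: issue MUL r1<-Mul2 // r0:Add1,r1:Mul2,r2:9,r3:9
cycle 4: stall // r0:Add1,r1:Mul2,r2:9,r3:9
cycle 5: CDB Mul1=81; issue MUL r3<-Mul1 // r0:Add1,r1:Mul2,r2:9,r3:Mul1
cycle 6: issue ADD r1<-Add2 // r0:Add1,r1:Add2,r2:9,r3:Mul1
cycle 7: CDB Mul2=81; issue SUB r2<-Add3 // r0:Add1,r1:Add2,r2:Add3,r3:Mul1
cycle 8: CDB Add1=90; issue SUB r1<-Add1 // r0:90,r1:Add1,r2:Add3,r3:Mul1
cycle 9: stall // r0:90,r1:Add1,r2:Add3,r3:Mul1
cycle 10: stall // r0:90,r1:Add1,r2:Add3,r3:Mul1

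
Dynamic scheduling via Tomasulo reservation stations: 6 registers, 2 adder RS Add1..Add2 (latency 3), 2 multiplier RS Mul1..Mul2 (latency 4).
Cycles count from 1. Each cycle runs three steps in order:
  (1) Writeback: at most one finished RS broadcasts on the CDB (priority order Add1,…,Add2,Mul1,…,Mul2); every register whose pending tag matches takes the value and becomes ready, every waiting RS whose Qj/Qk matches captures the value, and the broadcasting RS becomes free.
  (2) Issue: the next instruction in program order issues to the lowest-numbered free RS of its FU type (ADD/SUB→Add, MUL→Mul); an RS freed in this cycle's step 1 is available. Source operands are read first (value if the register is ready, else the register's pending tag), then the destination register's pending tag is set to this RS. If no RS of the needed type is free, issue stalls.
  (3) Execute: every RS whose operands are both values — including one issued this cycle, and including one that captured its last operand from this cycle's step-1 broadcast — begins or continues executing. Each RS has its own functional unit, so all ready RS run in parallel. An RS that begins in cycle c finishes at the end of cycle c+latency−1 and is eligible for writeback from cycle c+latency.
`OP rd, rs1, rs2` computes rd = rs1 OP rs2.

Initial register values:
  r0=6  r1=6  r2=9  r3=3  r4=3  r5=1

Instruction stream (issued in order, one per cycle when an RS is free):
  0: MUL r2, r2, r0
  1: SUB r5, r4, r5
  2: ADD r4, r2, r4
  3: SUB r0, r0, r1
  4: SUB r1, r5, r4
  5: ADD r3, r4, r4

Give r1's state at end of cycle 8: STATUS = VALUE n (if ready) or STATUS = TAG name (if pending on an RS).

STATUS = TAG Add1

  c1: issue MUL r2<-Mul1  regs: r0:6,r1:6,r2:Mul1,r3:3,r4:3,r5:1
  c2: issue SUB r5<-Add1  regs: r0:6,r1:6,r2:Mul1,r3:3,r4:3,r5:Add1
  c3: issue ADD r4<-Add2  regs: r0:6,r1:6,r2:Mul1,r3:3,r4:Add2,r5:Add1
  c4: stall  regs: r0:6,r1:6,r2:Mul1,r3:3,r4:Add2,r5:Add1
  c5: CDB Add1=2; issue SUB r0<-Add1  regs: r0:Add1,r1:6,r2:Mul1,r3:3,r4:Add2,r5:2
  c6: CDB Mul1=54; stall  regs: r0:Add1,r1:6,r2:54,r3:3,r4:Add2,r5:2
  c7: stall  regs: r0:Add1,r1:6,r2:54,r3:3,r4:Add2,r5:2
  c8: CDB Add1=0; issue SUB r1<-Add1  regs: r0:0,r1:Add1,r2:54,r3:3,r4:Add2,r5:2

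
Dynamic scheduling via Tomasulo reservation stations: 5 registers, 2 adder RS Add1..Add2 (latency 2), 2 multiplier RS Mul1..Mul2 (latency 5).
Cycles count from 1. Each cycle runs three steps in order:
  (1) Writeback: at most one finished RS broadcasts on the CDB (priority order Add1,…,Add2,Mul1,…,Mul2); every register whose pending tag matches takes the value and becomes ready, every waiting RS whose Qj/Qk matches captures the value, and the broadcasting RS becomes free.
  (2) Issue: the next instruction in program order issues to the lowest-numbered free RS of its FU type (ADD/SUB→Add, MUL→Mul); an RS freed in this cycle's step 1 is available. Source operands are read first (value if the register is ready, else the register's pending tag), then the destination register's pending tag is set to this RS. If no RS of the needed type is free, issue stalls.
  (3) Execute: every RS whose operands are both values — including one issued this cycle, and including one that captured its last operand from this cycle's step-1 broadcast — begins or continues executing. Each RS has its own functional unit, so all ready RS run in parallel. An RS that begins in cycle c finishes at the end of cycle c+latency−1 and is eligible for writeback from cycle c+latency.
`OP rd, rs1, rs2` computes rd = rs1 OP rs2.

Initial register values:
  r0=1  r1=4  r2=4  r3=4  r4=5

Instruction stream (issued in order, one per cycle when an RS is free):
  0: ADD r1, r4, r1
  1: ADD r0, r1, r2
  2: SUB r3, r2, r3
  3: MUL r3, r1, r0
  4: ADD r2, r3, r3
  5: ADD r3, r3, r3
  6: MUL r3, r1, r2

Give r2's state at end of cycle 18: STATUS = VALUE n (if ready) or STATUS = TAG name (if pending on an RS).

cycle 1: issue ADD r1<-Add1 // r0:1,r1:Add1,r2:4,r3:4,r4:5
cycle 2: issue ADD r0<-Add2 // r0:Add2,r1:Add1,r2:4,r3:4,r4:5
cycle 3: CDB Add1=9; issue SUB r3<-Add1 // r0:Add2,r1:9,r2:4,r3:Add1,r4:5
cycle 4: issue MUL r3<-Mul1 // r0:Add2,r1:9,r2:4,r3:Mul1,r4:5
cycle 5: CDB Add1=0; issue ADD r2<-Add1 // r0:Add2,r1:9,r2:Add1,r3:Mul1,r4:5
cycle 6: CDB Add2=13; issue ADD r3<-Add2 // r0:13,r1:9,r2:Add1,r3:Add2,r4:5
cycle 7: issue MUL r3<-Mul2 // r0:13,r1:9,r2:Add1,r3:Mul2,r4:5
cycle 8: - // r0:13,r1:9,r2:Add1,r3:Mul2,r4:5
cycle 9: - // r0:13,r1:9,r2:Add1,r3:Mul2,r4:5
cycle 10: - // r0:13,r1:9,r2:Add1,r3:Mul2,r4:5
cycle 11: CDB Mul1=117 // r0:13,r1:9,r2:Add1,r3:Mul2,r4:5
cycle 12: - // r0:13,r1:9,r2:Add1,r3:Mul2,r4:5
cycle 13: CDB Add1=234 // r0:13,r1:9,r2:234,r3:Mul2,r4:5
cycle 14: CDB Add2=234 // r0:13,r1:9,r2:234,r3:Mul2,r4:5
cycle 15: - // r0:13,r1:9,r2:234,r3:Mul2,r4:5
cycle 16: - // r0:13,r1:9,r2:234,r3:Mul2,r4:5
cycle 17: - // r0:13,r1:9,r2:234,r3:Mul2,r4:5
cycle 18: CDB Mul2=2106 // r0:13,r1:9,r2:234,r3:2106,r4:5

STATUS = VALUE 234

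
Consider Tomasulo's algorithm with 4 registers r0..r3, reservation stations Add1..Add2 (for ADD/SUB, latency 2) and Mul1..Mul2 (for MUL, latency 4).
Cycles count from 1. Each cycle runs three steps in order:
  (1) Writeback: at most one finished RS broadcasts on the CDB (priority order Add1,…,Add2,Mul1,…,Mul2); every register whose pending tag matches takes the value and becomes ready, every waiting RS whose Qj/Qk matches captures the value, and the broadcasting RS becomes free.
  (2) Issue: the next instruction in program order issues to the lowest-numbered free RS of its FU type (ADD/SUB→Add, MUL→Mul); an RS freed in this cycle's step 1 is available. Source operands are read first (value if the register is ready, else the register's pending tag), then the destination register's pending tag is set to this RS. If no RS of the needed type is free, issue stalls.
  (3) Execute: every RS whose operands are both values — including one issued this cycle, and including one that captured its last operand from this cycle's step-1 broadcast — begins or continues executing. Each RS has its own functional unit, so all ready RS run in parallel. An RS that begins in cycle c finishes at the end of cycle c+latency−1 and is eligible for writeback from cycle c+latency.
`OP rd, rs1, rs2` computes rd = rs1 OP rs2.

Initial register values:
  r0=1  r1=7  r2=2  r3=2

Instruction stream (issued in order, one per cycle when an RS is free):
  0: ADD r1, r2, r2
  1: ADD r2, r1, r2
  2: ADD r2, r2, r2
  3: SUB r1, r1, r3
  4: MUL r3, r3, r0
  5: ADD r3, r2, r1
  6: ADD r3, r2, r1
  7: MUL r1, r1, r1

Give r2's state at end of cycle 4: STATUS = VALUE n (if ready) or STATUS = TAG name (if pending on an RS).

STATUS = TAG Add1

c1: issue ADD r1<-Add1 | r0:1,r1:Add1,r2:2,r3:2
c2: issue ADD r2<-Add2 | r0:1,r1:Add1,r2:Add2,r3:2
c3: CDB Add1=4; issue ADD r2<-Add1 | r0:1,r1:4,r2:Add1,r3:2
c4: stall | r0:1,r1:4,r2:Add1,r3:2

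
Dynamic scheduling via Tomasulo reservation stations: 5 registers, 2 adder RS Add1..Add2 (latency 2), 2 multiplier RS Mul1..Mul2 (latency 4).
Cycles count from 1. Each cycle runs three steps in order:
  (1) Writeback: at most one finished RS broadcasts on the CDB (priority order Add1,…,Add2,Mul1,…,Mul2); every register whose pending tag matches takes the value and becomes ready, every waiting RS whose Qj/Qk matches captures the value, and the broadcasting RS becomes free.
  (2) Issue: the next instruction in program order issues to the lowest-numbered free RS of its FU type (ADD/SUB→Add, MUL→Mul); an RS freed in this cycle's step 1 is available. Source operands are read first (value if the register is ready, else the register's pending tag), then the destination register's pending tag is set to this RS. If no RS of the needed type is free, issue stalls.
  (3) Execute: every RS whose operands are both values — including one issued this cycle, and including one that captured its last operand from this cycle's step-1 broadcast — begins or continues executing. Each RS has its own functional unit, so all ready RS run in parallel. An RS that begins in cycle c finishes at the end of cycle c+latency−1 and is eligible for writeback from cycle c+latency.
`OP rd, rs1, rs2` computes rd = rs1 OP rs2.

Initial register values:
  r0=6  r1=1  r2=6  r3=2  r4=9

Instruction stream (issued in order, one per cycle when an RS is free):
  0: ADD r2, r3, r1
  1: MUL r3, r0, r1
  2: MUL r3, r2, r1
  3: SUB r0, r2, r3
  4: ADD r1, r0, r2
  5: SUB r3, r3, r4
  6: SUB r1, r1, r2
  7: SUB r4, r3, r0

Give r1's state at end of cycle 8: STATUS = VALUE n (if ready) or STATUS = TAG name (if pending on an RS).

STATUS = TAG Add2

  c1: issue ADD r2<-Add1  regs: r0:6,r1:1,r2:Add1,r3:2,r4:9
  c2: issue MUL r3<-Mul1  regs: r0:6,r1:1,r2:Add1,r3:Mul1,r4:9
  c3: CDB Add1=3; issue MUL r3<-Mul2  regs: r0:6,r1:1,r2:3,r3:Mul2,r4:9
  c4: issue SUB r0<-Add1  regs: r0:Add1,r1:1,r2:3,r3:Mul2,r4:9
  c5: issue ADD r1<-Add2  regs: r0:Add1,r1:Add2,r2:3,r3:Mul2,r4:9
  c6: CDB Mul1=6; stall  regs: r0:Add1,r1:Add2,r2:3,r3:Mul2,r4:9
  c7: CDB Mul2=3; stall  regs: r0:Add1,r1:Add2,r2:3,r3:3,r4:9
  c8: stall  regs: r0:Add1,r1:Add2,r2:3,r3:3,r4:9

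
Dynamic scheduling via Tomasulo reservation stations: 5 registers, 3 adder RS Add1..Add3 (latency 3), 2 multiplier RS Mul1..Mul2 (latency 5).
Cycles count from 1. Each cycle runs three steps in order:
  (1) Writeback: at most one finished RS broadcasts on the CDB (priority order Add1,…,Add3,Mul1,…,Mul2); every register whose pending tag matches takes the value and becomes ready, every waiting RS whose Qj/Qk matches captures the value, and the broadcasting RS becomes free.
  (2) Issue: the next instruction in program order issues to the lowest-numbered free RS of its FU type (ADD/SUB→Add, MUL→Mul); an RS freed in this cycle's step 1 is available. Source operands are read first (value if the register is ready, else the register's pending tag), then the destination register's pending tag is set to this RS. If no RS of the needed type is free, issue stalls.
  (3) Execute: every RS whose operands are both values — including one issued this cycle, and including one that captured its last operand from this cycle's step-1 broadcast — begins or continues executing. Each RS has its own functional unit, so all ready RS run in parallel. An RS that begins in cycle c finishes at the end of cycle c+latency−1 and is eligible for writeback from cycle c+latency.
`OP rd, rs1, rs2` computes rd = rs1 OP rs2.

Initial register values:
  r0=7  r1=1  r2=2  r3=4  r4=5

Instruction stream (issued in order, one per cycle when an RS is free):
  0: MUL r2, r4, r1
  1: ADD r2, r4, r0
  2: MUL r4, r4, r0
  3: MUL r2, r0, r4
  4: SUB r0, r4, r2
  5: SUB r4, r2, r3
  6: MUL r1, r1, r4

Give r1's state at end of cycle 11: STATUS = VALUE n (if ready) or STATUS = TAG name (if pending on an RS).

c1: issue MUL r2<-Mul1 | r0:7,r1:1,r2:Mul1,r3:4,r4:5
c2: issue ADD r2<-Add1 | r0:7,r1:1,r2:Add1,r3:4,r4:5
c3: issue MUL r4<-Mul2 | r0:7,r1:1,r2:Add1,r3:4,r4:Mul2
c4: stall | r0:7,r1:1,r2:Add1,r3:4,r4:Mul2
c5: CDB Add1=12; stall | r0:7,r1:1,r2:12,r3:4,r4:Mul2
c6: CDB Mul1=5; issue MUL r2<-Mul1 | r0:7,r1:1,r2:Mul1,r3:4,r4:Mul2
c7: issue SUB r0<-Add1 | r0:Add1,r1:1,r2:Mul1,r3:4,r4:Mul2
c8: CDB Mul2=35; issue SUB r4<-Add2 | r0:Add1,r1:1,r2:Mul1,r3:4,r4:Add2
c9: issue MUL r1<-Mul2 | r0:Add1,r1:Mul2,r2:Mul1,r3:4,r4:Add2
c10: - | r0:Add1,r1:Mul2,r2:Mul1,r3:4,r4:Add2
c11: - | r0:Add1,r1:Mul2,r2:Mul1,r3:4,r4:Add2

STATUS = TAG Mul2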